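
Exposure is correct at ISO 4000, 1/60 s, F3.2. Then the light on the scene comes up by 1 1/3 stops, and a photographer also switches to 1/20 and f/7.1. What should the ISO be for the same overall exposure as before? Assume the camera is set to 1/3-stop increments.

Scene light: 1 1/3 stops brighter.
Shutter speed: 1/60 → 1/50 → 1/40 → 1/30 → 1/25 → 1/20 — 1 2/3 stops slower (brighter).
Aperture: f/3.2 → f/3.5 → f/4 → f/4.5 → f/5 → f/5.6 → f/6.3 → f/7.1 — 2 1/3 stops smaller aperture (darker).
Net so far: 2/3 stop brighter. ISO: 4000 → 3200 → 2500.

ISO 2500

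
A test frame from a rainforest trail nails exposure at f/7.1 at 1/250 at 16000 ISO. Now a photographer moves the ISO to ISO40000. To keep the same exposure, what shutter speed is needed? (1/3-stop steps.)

ISO: 16000 → 20000 → 25600 → 32000 → 40000 — 1 1/3 stops raised (brighter).
Need 1 1/3 stops darker from the shutter speed: 1/250 → 1/320 → 1/400 → 1/500 → 1/640.

1/640s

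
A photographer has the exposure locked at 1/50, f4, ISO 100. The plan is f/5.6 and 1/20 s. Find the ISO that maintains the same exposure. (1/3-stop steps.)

ISO 80

Aperture: f/4 → f/4.5 → f/5 → f/5.6 — 1 stop smaller aperture (darker).
Shutter speed: 1/50 → 1/40 → 1/30 → 1/25 → 1/20 — 1 1/3 stops longer (brighter).
Net change so far: 1/3 stop brighter. Offset with the ISO: 100 → 80.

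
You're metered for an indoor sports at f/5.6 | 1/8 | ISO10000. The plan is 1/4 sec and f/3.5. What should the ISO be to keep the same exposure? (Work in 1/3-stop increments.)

ISO 2000

Shutter speed: 1/8 → 1/6 → 1/5 → 1/4 — 1 stop slower (brighter).
Aperture: f/5.6 → f/5 → f/4.5 → f/4 → f/3.5 — 1 1/3 stops wider (brighter).
Net change so far: 2 1/3 stops brighter. Offset with the ISO: 10000 → 8000 → 6400 → 5000 → 4000 → 3200 → 2500 → 2000.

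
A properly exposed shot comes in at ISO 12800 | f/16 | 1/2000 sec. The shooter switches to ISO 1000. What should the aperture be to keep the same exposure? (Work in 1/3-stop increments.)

f/4.5

ISO: 12800 → 10000 → 8000 → 6400 → 5000 → 4000 → 3200 → 2500 → 2000 → 1600 → 1250 → 1000 — 3 2/3 stops lower (darker).
Need 3 2/3 stops brighter from the aperture: f/16 → f/14 → f/13 → f/11 → f/10 → f/9 → f/8 → f/7.1 → f/6.3 → f/5.6 → f/5 → f/4.5.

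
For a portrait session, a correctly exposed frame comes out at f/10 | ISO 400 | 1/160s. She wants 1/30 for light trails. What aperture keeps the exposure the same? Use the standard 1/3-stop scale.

Shutter speed: 1/160 → 1/125 → 1/100 → 1/80 → 1/60 → 1/50 → 1/40 → 1/30 — 2 1/3 stops slower (brighter).
Need 2 1/3 stops darker from the aperture: f/10 → f/11 → f/13 → f/14 → f/16 → f/18 → f/20 → f/22.

f/22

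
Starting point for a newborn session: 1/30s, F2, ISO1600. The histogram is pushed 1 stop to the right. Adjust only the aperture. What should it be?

f/2.8

Overexposed by 1 stop → need 1 stop darker.
Aperture: f/2 → f/2.8.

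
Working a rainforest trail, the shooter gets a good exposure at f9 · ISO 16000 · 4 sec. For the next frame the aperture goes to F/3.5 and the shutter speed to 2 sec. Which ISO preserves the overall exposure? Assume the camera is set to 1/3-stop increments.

Aperture: f/9 → f/8 → f/7.1 → f/6.3 → f/5.6 → f/5 → f/4.5 → f/4 → f/3.5 — 2 2/3 stops opened up (brighter).
Shutter speed: 4 → 3.2 → 2.5 → 2 — 1 stop shorter (darker).
Net change so far: 1 2/3 stops brighter. Offset with the ISO: 16000 → 12800 → 10000 → 8000 → 6400 → 5000.

ISO 5000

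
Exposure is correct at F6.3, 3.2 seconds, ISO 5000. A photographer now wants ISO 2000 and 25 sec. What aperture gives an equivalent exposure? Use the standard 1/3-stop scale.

ISO: 5000 → 4000 → 3200 → 2500 → 2000 — 1 1/3 stops lower (darker).
Shutter speed: 3.2 → 4 → 5 → 6 → 8 → 10 → 13 → 15 → 20 → 25 — 3 stops longer (brighter).
Net change so far: 1 2/3 stops brighter. Offset with the aperture: f/6.3 → f/7.1 → f/8 → f/9 → f/10 → f/11.

f/11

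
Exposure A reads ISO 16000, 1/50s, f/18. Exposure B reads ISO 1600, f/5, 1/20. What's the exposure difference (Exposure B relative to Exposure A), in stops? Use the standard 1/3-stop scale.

1 2/3 stops brighter

Aperture: f/18 → f/16 → f/14 → f/13 → f/11 → f/10 → f/9 → f/8 → f/7.1 → f/6.3 → f/5.6 → f/5 — 3 2/3 stops opened up (brighter).
Shutter speed: 1/50 → 1/40 → 1/30 → 1/25 → 1/20 — 1 1/3 stops slower (brighter).
ISO: 16000 → 12800 → 10000 → 8000 → 6400 → 5000 → 4000 → 3200 → 2500 → 2000 → 1600 — 3 1/3 stops lower (darker).
Net: +3 2/3 +1 1/3 −3 1/3 = +1 2/3 stops.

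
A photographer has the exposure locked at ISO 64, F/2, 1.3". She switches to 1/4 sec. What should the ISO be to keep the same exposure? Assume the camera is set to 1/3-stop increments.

ISO 320

Shutter speed: 1.3 → 1 → 0.8 → 0.6 → 0.5 → 0.4 → 0.3 → 1/4 — 2 1/3 stops shorter (darker).
Need 2 1/3 stops brighter from the ISO: 64 → 80 → 100 → 125 → 160 → 200 → 250 → 320.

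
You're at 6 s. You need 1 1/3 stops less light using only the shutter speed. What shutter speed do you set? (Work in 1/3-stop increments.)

Shutter speed: 6 → 5 → 4 → 3.2 → 2.5 — 1 1/3 stops faster (darker).

2.5 s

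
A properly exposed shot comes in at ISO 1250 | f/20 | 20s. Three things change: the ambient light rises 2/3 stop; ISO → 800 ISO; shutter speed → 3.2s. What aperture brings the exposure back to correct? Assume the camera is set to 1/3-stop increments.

Scene light: 2/3 stop brighter.
ISO: 1250 → 1000 → 800 — 2/3 stop dropped (darker).
Shutter speed: 20 → 15 → 13 → 10 → 8 → 6 → 5 → 4 → 3.2 — 2 2/3 stops shorter (darker).
Net so far: 2 2/3 stops darker. Aperture: f/20 → f/18 → f/16 → f/14 → f/13 → f/11 → f/10 → f/9 → f/8.

f/8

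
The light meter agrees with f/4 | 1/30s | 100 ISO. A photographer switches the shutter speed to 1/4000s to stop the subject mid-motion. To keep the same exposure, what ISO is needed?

Shutter speed: 1/30 → 1/60 → 1/125 → 1/250 → 1/500 → 1/1000 → 1/2000 → 1/4000 — 7 stops faster (darker).
Need 7 stops brighter from the ISO: 100 → 200 → 400 → 800 → 1600 → 3200 → 6400 → 12800.

ISO 12800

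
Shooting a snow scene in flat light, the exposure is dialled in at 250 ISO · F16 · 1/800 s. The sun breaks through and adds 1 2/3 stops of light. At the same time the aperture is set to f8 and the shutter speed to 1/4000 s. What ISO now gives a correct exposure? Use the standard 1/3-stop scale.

ISO 100

Scene light: 1 2/3 stops brighter.
Aperture: f/16 → f/14 → f/13 → f/11 → f/10 → f/9 → f/8 — 2 stops opened up (brighter).
Shutter speed: 1/800 → 1/1000 → 1/1250 → 1/1600 → 1/2000 → 1/2500 → 1/3200 → 1/4000 — 2 1/3 stops faster (darker).
Net so far: 1 1/3 stops brighter. ISO: 250 → 200 → 160 → 125 → 100.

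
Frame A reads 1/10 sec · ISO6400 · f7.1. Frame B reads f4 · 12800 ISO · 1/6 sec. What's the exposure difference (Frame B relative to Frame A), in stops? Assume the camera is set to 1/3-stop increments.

3 1/3 stops brighter

Aperture: f/7.1 → f/6.3 → f/5.6 → f/5 → f/4.5 → f/4 — 1 2/3 stops larger aperture (brighter).
Shutter speed: 1/10 → 1/8 → 1/6 — 2/3 stop longer (brighter).
ISO: 6400 → 8000 → 10000 → 12800 — 1 stop raised (brighter).
Net: +1 2/3 +2/3 +1 = +3 1/3 stops.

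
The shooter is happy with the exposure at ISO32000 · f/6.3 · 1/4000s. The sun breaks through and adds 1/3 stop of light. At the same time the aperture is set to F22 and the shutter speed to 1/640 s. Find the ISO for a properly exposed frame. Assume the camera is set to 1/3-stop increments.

Scene light: 1/3 stop brighter.
Aperture: f/6.3 → f/7.1 → f/8 → f/9 → f/10 → f/11 → f/13 → f/14 → f/16 → f/18 → f/20 → f/22 — 3 2/3 stops stopped down (darker).
Shutter speed: 1/4000 → 1/3200 → 1/2500 → 1/2000 → 1/1600 → 1/1250 → 1/1000 → 1/800 → 1/640 — 2 2/3 stops longer (brighter).
Net so far: 2/3 stop darker. ISO: 32000 → 40000 → 51200.

ISO 51200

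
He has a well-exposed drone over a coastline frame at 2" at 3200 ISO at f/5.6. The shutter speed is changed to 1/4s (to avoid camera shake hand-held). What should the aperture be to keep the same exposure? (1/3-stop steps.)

f/2

Shutter speed: 2 → 1.6 → 1.3 → 1 → 0.8 → 0.6 → 0.5 → 0.4 → 0.3 → 1/4 — 3 stops faster (darker).
Need 3 stops brighter from the aperture: f/5.6 → f/5 → f/4.5 → f/4 → f/3.5 → f/3.2 → f/2.8 → f/2.5 → f/2.2 → f/2.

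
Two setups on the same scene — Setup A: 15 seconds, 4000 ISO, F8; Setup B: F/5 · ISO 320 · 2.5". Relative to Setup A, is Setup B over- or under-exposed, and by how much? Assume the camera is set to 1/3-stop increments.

Aperture: f/8 → f/7.1 → f/6.3 → f/5.6 → f/5 — 1 1/3 stops larger aperture (brighter).
Shutter speed: 15 → 13 → 10 → 8 → 6 → 5 → 4 → 3.2 → 2.5 — 2 2/3 stops faster (darker).
ISO: 4000 → 3200 → 2500 → 2000 → 1600 → 1250 → 1000 → 800 → 640 → 500 → 400 → 320 — 3 2/3 stops dropped (darker).
Net: +1 1/3 −2 2/3 −3 2/3 = −5 stops.

5 stops darker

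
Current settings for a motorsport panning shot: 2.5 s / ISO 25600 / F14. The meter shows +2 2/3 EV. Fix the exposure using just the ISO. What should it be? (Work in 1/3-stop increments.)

Overexposed by 2 2/3 stops → need 2 2/3 stops darker.
ISO: 25600 → 20000 → 16000 → 12800 → 10000 → 8000 → 6400 → 5000 → 4000.

ISO 4000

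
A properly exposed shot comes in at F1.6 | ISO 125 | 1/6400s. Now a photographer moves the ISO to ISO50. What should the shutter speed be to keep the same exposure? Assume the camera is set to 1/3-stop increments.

ISO: 125 → 100 → 80 → 64 → 50 — 1 1/3 stops lower (darker).
Need 1 1/3 stops brighter from the shutter speed: 1/6400 → 1/5000 → 1/4000 → 1/3200 → 1/2500.

1/2500s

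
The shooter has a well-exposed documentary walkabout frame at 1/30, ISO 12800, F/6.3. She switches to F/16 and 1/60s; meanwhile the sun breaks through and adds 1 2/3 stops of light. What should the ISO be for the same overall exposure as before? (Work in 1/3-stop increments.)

Scene light: 1 2/3 stops brighter.
Aperture: f/6.3 → f/7.1 → f/8 → f/9 → f/10 → f/11 → f/13 → f/14 → f/16 — 2 2/3 stops smaller aperture (darker).
Shutter speed: 1/30 → 1/40 → 1/50 → 1/60 — 1 stop shorter (darker).
Net so far: 2 stops darker. ISO: 12800 → 16000 → 20000 → 25600 → 32000 → 40000 → 51200.

ISO 51200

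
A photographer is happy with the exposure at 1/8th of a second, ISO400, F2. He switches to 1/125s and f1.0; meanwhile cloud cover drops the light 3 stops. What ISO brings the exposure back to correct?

Scene light: 3 stops darker.
Shutter speed: 1/8 → 1/15 → 1/30 → 1/60 → 1/125 — 4 stops shorter (darker).
Aperture: f/2 → f/1.4 → f/1.0 — 2 stops opened up (brighter).
Net so far: 5 stops darker. ISO: 400 → 800 → 1600 → 3200 → 6400 → 12800.

ISO 12800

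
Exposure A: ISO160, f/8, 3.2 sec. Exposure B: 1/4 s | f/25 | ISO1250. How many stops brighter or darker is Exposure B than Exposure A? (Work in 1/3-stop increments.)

4 stops darker

Aperture: f/8 → f/9 → f/10 → f/11 → f/13 → f/14 → f/16 → f/18 → f/20 → f/22 → f/25 — 3 1/3 stops smaller aperture (darker).
Shutter speed: 3.2 → 2.5 → 2 → 1.6 → 1.3 → 1 → 0.8 → 0.6 → 0.5 → 0.4 → 0.3 → 1/4 — 3 2/3 stops faster (darker).
ISO: 160 → 200 → 250 → 320 → 400 → 500 → 640 → 800 → 1000 → 1250 — 3 stops higher (brighter).
Net: −3 1/3 −3 2/3 +3 = −4 stops.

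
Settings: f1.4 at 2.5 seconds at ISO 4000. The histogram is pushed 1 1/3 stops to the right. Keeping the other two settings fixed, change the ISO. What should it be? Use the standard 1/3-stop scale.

Overexposed by 1 1/3 stops → need 1 1/3 stops darker.
ISO: 4000 → 3200 → 2500 → 2000 → 1600.

ISO 1600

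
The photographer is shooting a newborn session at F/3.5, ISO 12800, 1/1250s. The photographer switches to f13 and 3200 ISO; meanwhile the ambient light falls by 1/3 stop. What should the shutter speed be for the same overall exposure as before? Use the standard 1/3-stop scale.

Scene light: 1/3 stop darker.
Aperture: f/3.5 → f/4 → f/4.5 → f/5 → f/5.6 → f/6.3 → f/7.1 → f/8 → f/9 → f/10 → f/11 → f/13 — 3 2/3 stops narrower (darker).
ISO: 12800 → 10000 → 8000 → 6400 → 5000 → 4000 → 3200 — 2 stops dropped (darker).
Net so far: 6 stops darker. Shutter speed: 1/1250 → 1/1000 → 1/800 → 1/640 → 1/500 → 1/400 → 1/320 → 1/250 → 1/200 → 1/160 → 1/125 → 1/100 → 1/80 → 1/60 → 1/50 → 1/40 → 1/30 → 1/25 → 1/20.

1/20s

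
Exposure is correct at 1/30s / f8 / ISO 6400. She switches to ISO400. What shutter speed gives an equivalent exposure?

ISO: 6400 → 3200 → 1600 → 800 → 400 — 4 stops dropped (darker).
Need 4 stops brighter from the shutter speed: 1/30 → 1/15 → 1/8 → 1/4 → 1/2.

1/2s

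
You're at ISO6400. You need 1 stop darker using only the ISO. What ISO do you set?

ISO: 6400 → 3200 — 1 stop dropped (darker).

ISO 3200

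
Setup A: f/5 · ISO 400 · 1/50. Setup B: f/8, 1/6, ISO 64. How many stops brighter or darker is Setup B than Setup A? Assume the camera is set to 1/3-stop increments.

Aperture: f/5 → f/5.6 → f/6.3 → f/7.1 → f/8 — 1 1/3 stops narrower (darker).
Shutter speed: 1/50 → 1/40 → 1/30 → 1/25 → 1/20 → 1/15 → 1/13 → 1/10 → 1/8 → 1/6 — 3 stops slower (brighter).
ISO: 400 → 320 → 250 → 200 → 160 → 125 → 100 → 80 → 64 — 2 2/3 stops dropped (darker).
Net: −1 1/3 +3 −2 2/3 = −1 stop.

1 stop darker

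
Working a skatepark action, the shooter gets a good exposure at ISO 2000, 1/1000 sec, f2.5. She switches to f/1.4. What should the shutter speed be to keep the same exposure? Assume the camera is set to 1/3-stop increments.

1/3200s

Aperture: f/2.5 → f/2.2 → f/2 → f/1.8 → f/1.6 → f/1.4 — 1 2/3 stops larger aperture (brighter).
Need 1 2/3 stops darker from the shutter speed: 1/1000 → 1/1250 → 1/1600 → 1/2000 → 1/2500 → 1/3200.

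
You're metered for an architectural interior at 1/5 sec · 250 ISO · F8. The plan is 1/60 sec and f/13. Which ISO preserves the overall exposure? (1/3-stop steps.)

ISO 8000

Shutter speed: 1/5 → 1/6 → 1/8 → 1/10 → 1/13 → 1/15 → 1/20 → 1/25 → 1/30 → 1/40 → 1/50 → 1/60 — 3 2/3 stops shorter (darker).
Aperture: f/8 → f/9 → f/10 → f/11 → f/13 — 1 1/3 stops narrower (darker).
Net change so far: 5 stops darker. Offset with the ISO: 250 → 320 → 400 → 500 → 640 → 800 → 1000 → 1250 → 1600 → 2000 → 2500 → 3200 → 4000 → 5000 → 6400 → 8000.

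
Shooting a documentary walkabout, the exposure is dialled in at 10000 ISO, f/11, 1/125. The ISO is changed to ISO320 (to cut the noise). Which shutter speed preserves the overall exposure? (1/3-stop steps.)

1/4s

ISO: 10000 → 8000 → 6400 → 5000 → 4000 → 3200 → 2500 → 2000 → 1600 → 1250 → 1000 → 800 → 640 → 500 → 400 → 320 — 5 stops dropped (darker).
Need 5 stops brighter from the shutter speed: 1/125 → 1/100 → 1/80 → 1/60 → 1/50 → 1/40 → 1/30 → 1/25 → 1/20 → 1/15 → 1/13 → 1/10 → 1/8 → 1/6 → 1/5 → 1/4.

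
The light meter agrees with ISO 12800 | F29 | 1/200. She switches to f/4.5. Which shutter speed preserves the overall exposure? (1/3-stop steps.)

1/8000s

Aperture: f/29 → f/25 → f/22 → f/20 → f/18 → f/16 → f/14 → f/13 → f/11 → f/10 → f/9 → f/8 → f/7.1 → f/6.3 → f/5.6 → f/5 → f/4.5 — 5 1/3 stops larger aperture (brighter).
Need 5 1/3 stops darker from the shutter speed: 1/200 → 1/250 → 1/320 → 1/400 → 1/500 → 1/640 → 1/800 → 1/1000 → 1/1250 → 1/1600 → 1/2000 → 1/2500 → 1/3200 → 1/4000 → 1/5000 → 1/6400 → 1/8000.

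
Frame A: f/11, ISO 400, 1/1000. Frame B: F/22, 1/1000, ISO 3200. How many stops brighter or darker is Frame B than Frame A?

Aperture: f/11 → f/16 → f/22 — 2 stops smaller aperture (darker).
Shutter speed: unchanged.
ISO: 400 → 800 → 1600 → 3200 — 3 stops raised (brighter).
Net: −2 +3 = +1 stop.

1 stop brighter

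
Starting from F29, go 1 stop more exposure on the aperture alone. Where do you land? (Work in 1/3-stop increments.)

f/20

Aperture: f/29 → f/25 → f/22 → f/20 — 1 stop larger aperture (brighter).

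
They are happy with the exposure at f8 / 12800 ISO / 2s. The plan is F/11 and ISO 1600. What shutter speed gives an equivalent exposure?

30 s

Aperture: f/8 → f/11 — 1 stop narrower (darker).
ISO: 12800 → 6400 → 3200 → 1600 — 3 stops lower (darker).
Net change so far: 4 stops darker. Offset with the shutter speed: 2 → 4 → 8 → 15 → 30.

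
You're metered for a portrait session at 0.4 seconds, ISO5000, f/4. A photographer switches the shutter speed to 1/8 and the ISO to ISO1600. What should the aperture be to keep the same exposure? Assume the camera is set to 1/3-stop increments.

Shutter speed: 0.4 → 0.3 → 1/4 → 1/5 → 1/6 → 1/8 — 1 2/3 stops shorter (darker).
ISO: 5000 → 4000 → 3200 → 2500 → 2000 → 1600 — 1 2/3 stops dropped (darker).
Net change so far: 3 1/3 stops darker. Offset with the aperture: f/4 → f/3.5 → f/3.2 → f/2.8 → f/2.5 → f/2.2 → f/2 → f/1.8 → f/1.6 → f/1.4 → f/1.2.

f/1.2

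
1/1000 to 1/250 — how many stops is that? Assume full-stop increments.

2 stops

1/1000 → 1/500 → 1/250 — count the steps: 2 stops.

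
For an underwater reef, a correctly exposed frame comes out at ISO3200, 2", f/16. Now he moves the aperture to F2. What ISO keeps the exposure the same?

ISO 50

Aperture: f/16 → f/11 → f/8 → f/5.6 → f/4 → f/2.8 → f/2 — 6 stops opened up (brighter).
Need 6 stops darker from the ISO: 3200 → 1600 → 800 → 400 → 200 → 100 → 50.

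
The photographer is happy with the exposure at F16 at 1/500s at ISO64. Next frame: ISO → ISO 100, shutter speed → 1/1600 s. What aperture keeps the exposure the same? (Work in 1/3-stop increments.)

ISO: 64 → 80 → 100 — 2/3 stop higher (brighter).
Shutter speed: 1/500 → 1/640 → 1/800 → 1/1000 → 1/1250 → 1/1600 — 1 2/3 stops faster (darker).
Net change so far: 1 stop darker. Offset with the aperture: f/16 → f/14 → f/13 → f/11.

f/11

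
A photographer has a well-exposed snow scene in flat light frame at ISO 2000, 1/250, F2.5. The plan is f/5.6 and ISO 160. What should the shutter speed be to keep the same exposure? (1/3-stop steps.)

1/4s

Aperture: f/2.5 → f/2.8 → f/3.2 → f/3.5 → f/4 → f/4.5 → f/5 → f/5.6 — 2 1/3 stops stopped down (darker).
ISO: 2000 → 1600 → 1250 → 1000 → 800 → 640 → 500 → 400 → 320 → 250 → 200 → 160 — 3 2/3 stops lower (darker).
Net change so far: 6 stops darker. Offset with the shutter speed: 1/250 → 1/200 → 1/160 → 1/125 → 1/100 → 1/80 → 1/60 → 1/50 → 1/40 → 1/30 → 1/25 → 1/20 → 1/15 → 1/13 → 1/10 → 1/8 → 1/6 → 1/5 → 1/4.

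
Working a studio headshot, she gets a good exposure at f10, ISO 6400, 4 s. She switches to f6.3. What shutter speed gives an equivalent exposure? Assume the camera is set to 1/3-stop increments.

1.6 s

Aperture: f/10 → f/9 → f/8 → f/7.1 → f/6.3 — 1 1/3 stops larger aperture (brighter).
Need 1 1/3 stops darker from the shutter speed: 4 → 3.2 → 2.5 → 2 → 1.6.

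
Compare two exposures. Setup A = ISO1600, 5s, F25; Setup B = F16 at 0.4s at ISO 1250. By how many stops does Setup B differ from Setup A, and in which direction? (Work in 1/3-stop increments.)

Aperture: f/25 → f/22 → f/20 → f/18 → f/16 — 1 1/3 stops opened up (brighter).
Shutter speed: 5 → 4 → 3.2 → 2.5 → 2 → 1.6 → 1.3 → 1 → 0.8 → 0.6 → 0.5 → 0.4 — 3 2/3 stops shorter (darker).
ISO: 1600 → 1250 — 1/3 stop lower (darker).
Net: +1 1/3 −3 2/3 −1/3 = −2 2/3 stops.

2 2/3 stops darker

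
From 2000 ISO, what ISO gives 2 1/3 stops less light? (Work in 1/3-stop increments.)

ISO: 2000 → 1600 → 1250 → 1000 → 800 → 640 → 500 → 400 — 2 1/3 stops lower (darker).

ISO 400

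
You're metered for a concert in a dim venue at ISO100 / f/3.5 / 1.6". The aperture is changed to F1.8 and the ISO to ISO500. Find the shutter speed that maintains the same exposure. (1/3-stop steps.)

Aperture: f/3.5 → f/3.2 → f/2.8 → f/2.5 → f/2.2 → f/2 → f/1.8 — 2 stops larger aperture (brighter).
ISO: 100 → 125 → 160 → 200 → 250 → 320 → 400 → 500 — 2 1/3 stops raised (brighter).
Net change so far: 4 1/3 stops brighter. Offset with the shutter speed: 1.6 → 1.3 → 1 → 0.8 → 0.6 → 0.5 → 0.4 → 0.3 → 1/4 → 1/5 → 1/6 → 1/8 → 1/10 → 1/13.

1/13s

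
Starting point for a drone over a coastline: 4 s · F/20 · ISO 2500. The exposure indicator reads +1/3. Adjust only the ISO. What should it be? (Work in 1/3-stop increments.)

Overexposed by 1/3 stop → need 1/3 stop darker.
ISO: 2500 → 2000.

ISO 2000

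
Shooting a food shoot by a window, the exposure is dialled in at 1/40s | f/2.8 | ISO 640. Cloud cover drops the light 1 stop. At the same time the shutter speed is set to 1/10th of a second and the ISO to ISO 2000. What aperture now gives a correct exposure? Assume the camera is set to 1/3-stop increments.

Scene light: 1 stop darker.
Shutter speed: 1/40 → 1/30 → 1/25 → 1/20 → 1/15 → 1/13 → 1/10 — 2 stops slower (brighter).
ISO: 640 → 800 → 1000 → 1250 → 1600 → 2000 — 1 2/3 stops raised (brighter).
Net so far: 2 2/3 stops brighter. Aperture: f/2.8 → f/3.2 → f/3.5 → f/4 → f/4.5 → f/5 → f/5.6 → f/6.3 → f/7.1.

f/7.1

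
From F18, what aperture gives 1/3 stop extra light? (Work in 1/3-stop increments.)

f/16

Aperture: f/18 → f/16 — 1/3 stop larger aperture (brighter).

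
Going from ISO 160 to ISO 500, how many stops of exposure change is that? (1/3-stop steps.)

1 2/3 stops

160 → 200 → 250 → 320 → 400 → 500 — count the steps: 5 third-stops = 1 2/3 stops.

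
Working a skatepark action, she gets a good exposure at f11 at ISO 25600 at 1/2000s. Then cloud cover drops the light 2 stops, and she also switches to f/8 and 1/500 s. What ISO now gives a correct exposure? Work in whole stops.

ISO 12800

Scene light: 2 stops darker.
Aperture: f/11 → f/8 — 1 stop opened up (brighter).
Shutter speed: 1/2000 → 1/1000 → 1/500 — 2 stops longer (brighter).
Net so far: 1 stop brighter. ISO: 25600 → 12800.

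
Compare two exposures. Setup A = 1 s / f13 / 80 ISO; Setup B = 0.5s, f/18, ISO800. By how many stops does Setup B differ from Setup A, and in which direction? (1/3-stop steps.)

Aperture: f/13 → f/14 → f/16 → f/18 — 1 stop stopped down (darker).
Shutter speed: 1 → 0.8 → 0.6 → 0.5 — 1 stop shorter (darker).
ISO: 80 → 100 → 125 → 160 → 200 → 250 → 320 → 400 → 500 → 640 → 800 — 3 1/3 stops raised (brighter).
Net: −1 −1 +3 1/3 = +1 1/3 stops.

1 1/3 stops brighter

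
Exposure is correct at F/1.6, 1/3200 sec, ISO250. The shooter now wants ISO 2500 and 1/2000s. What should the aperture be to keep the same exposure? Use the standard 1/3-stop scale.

ISO: 250 → 320 → 400 → 500 → 640 → 800 → 1000 → 1250 → 1600 → 2000 → 2500 — 3 1/3 stops raised (brighter).
Shutter speed: 1/3200 → 1/2500 → 1/2000 — 2/3 stop longer (brighter).
Net change so far: 4 stops brighter. Offset with the aperture: f/1.6 → f/1.8 → f/2 → f/2.2 → f/2.5 → f/2.8 → f/3.2 → f/3.5 → f/4 → f/4.5 → f/5 → f/5.6 → f/6.3.

f/6.3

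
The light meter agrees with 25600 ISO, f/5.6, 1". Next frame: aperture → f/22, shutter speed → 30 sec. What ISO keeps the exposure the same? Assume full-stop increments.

ISO 12800

Aperture: f/5.6 → f/8 → f/11 → f/16 → f/22 — 4 stops narrower (darker).
Shutter speed: 1 → 2 → 4 → 8 → 15 → 30 — 5 stops longer (brighter).
Net change so far: 1 stop brighter. Offset with the ISO: 25600 → 12800.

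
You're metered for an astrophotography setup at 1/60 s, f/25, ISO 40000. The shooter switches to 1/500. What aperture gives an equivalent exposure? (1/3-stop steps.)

f/9

Shutter speed: 1/60 → 1/80 → 1/100 → 1/125 → 1/160 → 1/200 → 1/250 → 1/320 → 1/400 → 1/500 — 3 stops faster (darker).
Need 3 stops brighter from the aperture: f/25 → f/22 → f/20 → f/18 → f/16 → f/14 → f/13 → f/11 → f/10 → f/9.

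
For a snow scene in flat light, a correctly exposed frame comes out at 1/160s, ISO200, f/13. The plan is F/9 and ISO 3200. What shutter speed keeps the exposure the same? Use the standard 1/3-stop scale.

Aperture: f/13 → f/11 → f/10 → f/9 — 1 stop opened up (brighter).
ISO: 200 → 250 → 320 → 400 → 500 → 640 → 800 → 1000 → 1250 → 1600 → 2000 → 2500 → 3200 — 4 stops raised (brighter).
Net change so far: 5 stops brighter. Offset with the shutter speed: 1/160 → 1/200 → 1/250 → 1/320 → 1/400 → 1/500 → 1/640 → 1/800 → 1/1000 → 1/1250 → 1/1600 → 1/2000 → 1/2500 → 1/3200 → 1/4000 → 1/5000.

1/5000s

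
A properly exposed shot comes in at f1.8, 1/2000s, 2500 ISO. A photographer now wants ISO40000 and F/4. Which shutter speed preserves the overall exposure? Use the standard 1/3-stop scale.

1/6400s

ISO: 2500 → 3200 → 4000 → 5000 → 6400 → 8000 → 10000 → 12800 → 16000 → 20000 → 25600 → 32000 → 40000 — 4 stops raised (brighter).
Aperture: f/1.8 → f/2 → f/2.2 → f/2.5 → f/2.8 → f/3.2 → f/3.5 → f/4 — 2 1/3 stops stopped down (darker).
Net change so far: 1 2/3 stops brighter. Offset with the shutter speed: 1/2000 → 1/2500 → 1/3200 → 1/4000 → 1/5000 → 1/6400.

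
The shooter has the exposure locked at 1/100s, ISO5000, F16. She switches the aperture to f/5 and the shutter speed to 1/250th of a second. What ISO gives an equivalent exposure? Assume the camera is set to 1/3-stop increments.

ISO 1250

Aperture: f/16 → f/14 → f/13 → f/11 → f/10 → f/9 → f/8 → f/7.1 → f/6.3 → f/5.6 → f/5 — 3 1/3 stops larger aperture (brighter).
Shutter speed: 1/100 → 1/125 → 1/160 → 1/200 → 1/250 — 1 1/3 stops shorter (darker).
Net change so far: 2 stops brighter. Offset with the ISO: 5000 → 4000 → 3200 → 2500 → 2000 → 1600 → 1250.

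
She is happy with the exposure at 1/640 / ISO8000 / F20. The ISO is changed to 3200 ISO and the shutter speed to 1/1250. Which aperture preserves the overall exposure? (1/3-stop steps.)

f/9

ISO: 8000 → 6400 → 5000 → 4000 → 3200 — 1 1/3 stops dropped (darker).
Shutter speed: 1/640 → 1/800 → 1/1000 → 1/1250 — 1 stop shorter (darker).
Net change so far: 2 1/3 stops darker. Offset with the aperture: f/20 → f/18 → f/16 → f/14 → f/13 → f/11 → f/10 → f/9.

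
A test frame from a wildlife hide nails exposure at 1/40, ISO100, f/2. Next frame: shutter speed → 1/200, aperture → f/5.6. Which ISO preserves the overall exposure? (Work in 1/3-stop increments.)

ISO 4000

Shutter speed: 1/40 → 1/50 → 1/60 → 1/80 → 1/100 → 1/125 → 1/160 → 1/200 — 2 1/3 stops shorter (darker).
Aperture: f/2 → f/2.2 → f/2.5 → f/2.8 → f/3.2 → f/3.5 → f/4 → f/4.5 → f/5 → f/5.6 — 3 stops stopped down (darker).
Net change so far: 5 1/3 stops darker. Offset with the ISO: 100 → 125 → 160 → 200 → 250 → 320 → 400 → 500 → 640 → 800 → 1000 → 1250 → 1600 → 2000 → 2500 → 3200 → 4000.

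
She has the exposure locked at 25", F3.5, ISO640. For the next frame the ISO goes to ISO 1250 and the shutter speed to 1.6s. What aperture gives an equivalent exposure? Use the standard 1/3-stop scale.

f/1.2

ISO: 640 → 800 → 1000 → 1250 — 1 stop higher (brighter).
Shutter speed: 25 → 20 → 15 → 13 → 10 → 8 → 6 → 5 → 4 → 3.2 → 2.5 → 2 → 1.6 — 4 stops shorter (darker).
Net change so far: 3 stops darker. Offset with the aperture: f/3.5 → f/3.2 → f/2.8 → f/2.5 → f/2.2 → f/2 → f/1.8 → f/1.6 → f/1.4 → f/1.2.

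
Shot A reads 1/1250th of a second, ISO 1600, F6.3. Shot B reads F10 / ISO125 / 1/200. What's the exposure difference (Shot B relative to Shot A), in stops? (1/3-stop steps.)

Aperture: f/6.3 → f/7.1 → f/8 → f/9 → f/10 — 1 1/3 stops stopped down (darker).
Shutter speed: 1/1250 → 1/1000 → 1/800 → 1/640 → 1/500 → 1/400 → 1/320 → 1/250 → 1/200 — 2 2/3 stops longer (brighter).
ISO: 1600 → 1250 → 1000 → 800 → 640 → 500 → 400 → 320 → 250 → 200 → 160 → 125 — 3 2/3 stops dropped (darker).
Net: −1 1/3 +2 2/3 −3 2/3 = −2 1/3 stops.

2 1/3 stops darker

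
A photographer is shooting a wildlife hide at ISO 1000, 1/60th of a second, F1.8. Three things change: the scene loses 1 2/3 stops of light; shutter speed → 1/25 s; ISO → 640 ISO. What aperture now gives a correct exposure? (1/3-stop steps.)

f/1.2

Scene light: 1 2/3 stops darker.
Shutter speed: 1/60 → 1/50 → 1/40 → 1/30 → 1/25 — 1 1/3 stops slower (brighter).
ISO: 1000 → 800 → 640 — 2/3 stop lower (darker).
Net so far: 1 stop darker. Aperture: f/1.8 → f/1.6 → f/1.4 → f/1.2.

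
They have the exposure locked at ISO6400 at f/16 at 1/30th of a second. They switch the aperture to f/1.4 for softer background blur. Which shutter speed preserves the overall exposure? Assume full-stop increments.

1/4000s

Aperture: f/16 → f/11 → f/8 → f/5.6 → f/4 → f/2.8 → f/2 → f/1.4 — 7 stops wider (brighter).
Need 7 stops darker from the shutter speed: 1/30 → 1/60 → 1/125 → 1/250 → 1/500 → 1/1000 → 1/2000 → 1/4000.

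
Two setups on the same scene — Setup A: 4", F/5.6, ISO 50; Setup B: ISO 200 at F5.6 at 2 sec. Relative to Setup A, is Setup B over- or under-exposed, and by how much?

1 stop brighter

Aperture: unchanged.
Shutter speed: 4 → 2 — 1 stop shorter (darker).
ISO: 50 → 100 → 200 — 2 stops higher (brighter).
Net: −1 +2 = +1 stop.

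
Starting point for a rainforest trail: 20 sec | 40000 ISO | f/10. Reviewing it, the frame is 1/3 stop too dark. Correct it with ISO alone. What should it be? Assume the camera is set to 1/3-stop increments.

ISO 51200

Underexposed by 1/3 stop → need 1/3 stop brighter.
ISO: 40000 → 51200.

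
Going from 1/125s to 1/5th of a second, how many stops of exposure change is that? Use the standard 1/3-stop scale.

1/125 → 1/100 → 1/80 → 1/60 → 1/50 → 1/40 → 1/30 → 1/25 → 1/20 → 1/15 → 1/13 → 1/10 → 1/8 → 1/6 → 1/5 — count the steps: 14 third-stops = 4 2/3 stops.

4 2/3 stops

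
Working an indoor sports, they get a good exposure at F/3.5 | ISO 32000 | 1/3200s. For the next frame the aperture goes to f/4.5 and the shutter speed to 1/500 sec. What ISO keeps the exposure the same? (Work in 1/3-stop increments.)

ISO 8000

Aperture: f/3.5 → f/4 → f/4.5 — 2/3 stop narrower (darker).
Shutter speed: 1/3200 → 1/2500 → 1/2000 → 1/1600 → 1/1250 → 1/1000 → 1/800 → 1/640 → 1/500 — 2 2/3 stops slower (brighter).
Net change so far: 2 stops brighter. Offset with the ISO: 32000 → 25600 → 20000 → 16000 → 12800 → 10000 → 8000.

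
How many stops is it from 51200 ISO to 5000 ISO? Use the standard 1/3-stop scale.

3 1/3 stops

51200 → 40000 → 32000 → 25600 → 20000 → 16000 → 12800 → 10000 → 8000 → 6400 → 5000 — count the steps: 10 third-stops = 3 1/3 stops.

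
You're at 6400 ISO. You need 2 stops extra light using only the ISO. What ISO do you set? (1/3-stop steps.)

ISO 25600

ISO: 6400 → 8000 → 10000 → 12800 → 16000 → 20000 → 25600 — 2 stops raised (brighter).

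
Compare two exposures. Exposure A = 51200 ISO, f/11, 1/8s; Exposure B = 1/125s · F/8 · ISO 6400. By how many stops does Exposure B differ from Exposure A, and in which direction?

Aperture: f/11 → f/8 — 1 stop larger aperture (brighter).
Shutter speed: 1/8 → 1/15 → 1/30 → 1/60 → 1/125 — 4 stops shorter (darker).
ISO: 51200 → 25600 → 12800 → 6400 — 3 stops lower (darker).
Net: +1 −4 −3 = −6 stops.

6 stops darker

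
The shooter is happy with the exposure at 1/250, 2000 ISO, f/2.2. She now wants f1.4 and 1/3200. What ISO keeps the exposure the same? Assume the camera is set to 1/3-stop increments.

Aperture: f/2.2 → f/2 → f/1.8 → f/1.6 → f/1.4 — 1 1/3 stops opened up (brighter).
Shutter speed: 1/250 → 1/320 → 1/400 → 1/500 → 1/640 → 1/800 → 1/1000 → 1/1250 → 1/1600 → 1/2000 → 1/2500 → 1/3200 — 3 2/3 stops shorter (darker).
Net change so far: 2 1/3 stops darker. Offset with the ISO: 2000 → 2500 → 3200 → 4000 → 5000 → 6400 → 8000 → 10000.

ISO 10000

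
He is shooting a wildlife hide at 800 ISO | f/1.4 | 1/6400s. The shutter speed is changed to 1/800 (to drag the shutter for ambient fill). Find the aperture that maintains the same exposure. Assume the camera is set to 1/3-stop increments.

Shutter speed: 1/6400 → 1/5000 → 1/4000 → 1/3200 → 1/2500 → 1/2000 → 1/1600 → 1/1250 → 1/1000 → 1/800 — 3 stops longer (brighter).
Need 3 stops darker from the aperture: f/1.4 → f/1.6 → f/1.8 → f/2 → f/2.2 → f/2.5 → f/2.8 → f/3.2 → f/3.5 → f/4.

f/4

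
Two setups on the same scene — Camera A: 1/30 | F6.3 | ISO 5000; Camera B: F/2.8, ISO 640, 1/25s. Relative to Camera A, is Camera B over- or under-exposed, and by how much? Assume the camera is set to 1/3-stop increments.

Aperture: f/6.3 → f/5.6 → f/5 → f/4.5 → f/4 → f/3.5 → f/3.2 → f/2.8 — 2 1/3 stops opened up (brighter).
Shutter speed: 1/30 → 1/25 — 1/3 stop longer (brighter).
ISO: 5000 → 4000 → 3200 → 2500 → 2000 → 1600 → 1250 → 1000 → 800 → 640 — 3 stops dropped (darker).
Net: +2 1/3 +1/3 −3 = −1/3 stops.

1/3 stop darker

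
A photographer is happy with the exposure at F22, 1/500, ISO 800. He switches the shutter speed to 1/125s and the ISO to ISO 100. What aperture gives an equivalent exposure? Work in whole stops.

f/16

Shutter speed: 1/500 → 1/250 → 1/125 — 2 stops slower (brighter).
ISO: 800 → 400 → 200 → 100 — 3 stops dropped (darker).
Net change so far: 1 stop darker. Offset with the aperture: f/22 → f/16.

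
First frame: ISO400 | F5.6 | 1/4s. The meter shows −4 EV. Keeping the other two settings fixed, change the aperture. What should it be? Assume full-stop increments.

f/1.4

Underexposed by 4 stops → need 4 stops brighter.
Aperture: f/5.6 → f/4 → f/2.8 → f/2 → f/1.4.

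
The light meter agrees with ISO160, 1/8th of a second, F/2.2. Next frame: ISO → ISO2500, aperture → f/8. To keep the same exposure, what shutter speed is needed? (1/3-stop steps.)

1/10s

ISO: 160 → 200 → 250 → 320 → 400 → 500 → 640 → 800 → 1000 → 1250 → 1600 → 2000 → 2500 — 4 stops raised (brighter).
Aperture: f/2.2 → f/2.5 → f/2.8 → f/3.2 → f/3.5 → f/4 → f/4.5 → f/5 → f/5.6 → f/6.3 → f/7.1 → f/8 — 3 2/3 stops narrower (darker).
Net change so far: 1/3 stop brighter. Offset with the shutter speed: 1/8 → 1/10.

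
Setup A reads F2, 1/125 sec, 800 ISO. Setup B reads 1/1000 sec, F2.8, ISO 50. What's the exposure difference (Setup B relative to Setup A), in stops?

8 stops darker

Aperture: f/2 → f/2.8 — 1 stop narrower (darker).
Shutter speed: 1/125 → 1/250 → 1/500 → 1/1000 — 3 stops faster (darker).
ISO: 800 → 400 → 200 → 100 → 50 — 4 stops dropped (darker).
Net: −1 −3 −4 = −8 stops.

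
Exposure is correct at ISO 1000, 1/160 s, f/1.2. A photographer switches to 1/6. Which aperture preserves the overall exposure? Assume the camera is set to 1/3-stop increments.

f/6.3

Shutter speed: 1/160 → 1/125 → 1/100 → 1/80 → 1/60 → 1/50 → 1/40 → 1/30 → 1/25 → 1/20 → 1/15 → 1/13 → 1/10 → 1/8 → 1/6 — 4 2/3 stops slower (brighter).
Need 4 2/3 stops darker from the aperture: f/1.2 → f/1.4 → f/1.6 → f/1.8 → f/2 → f/2.2 → f/2.5 → f/2.8 → f/3.2 → f/3.5 → f/4 → f/4.5 → f/5 → f/5.6 → f/6.3.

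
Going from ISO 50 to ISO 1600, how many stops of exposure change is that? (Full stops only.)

5 stops

50 → 100 → 200 → 400 → 800 → 1600 — count the steps: 5 stops.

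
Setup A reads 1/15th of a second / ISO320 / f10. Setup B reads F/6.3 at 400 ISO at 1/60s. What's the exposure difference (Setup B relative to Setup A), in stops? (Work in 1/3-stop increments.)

1/3 stop darker

Aperture: f/10 → f/9 → f/8 → f/7.1 → f/6.3 — 1 1/3 stops opened up (brighter).
Shutter speed: 1/15 → 1/20 → 1/25 → 1/30 → 1/40 → 1/50 → 1/60 — 2 stops shorter (darker).
ISO: 320 → 400 — 1/3 stop higher (brighter).
Net: +1 1/3 −2 +1/3 = −1/3 stops.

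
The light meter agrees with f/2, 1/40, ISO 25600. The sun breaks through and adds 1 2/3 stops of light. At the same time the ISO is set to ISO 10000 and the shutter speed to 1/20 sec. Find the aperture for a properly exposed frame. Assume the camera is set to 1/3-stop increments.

f/3.2

Scene light: 1 2/3 stops brighter.
ISO: 25600 → 20000 → 16000 → 12800 → 10000 — 1 1/3 stops lower (darker).
Shutter speed: 1/40 → 1/30 → 1/25 → 1/20 — 1 stop slower (brighter).
Net so far: 1 1/3 stops brighter. Aperture: f/2 → f/2.2 → f/2.5 → f/2.8 → f/3.2.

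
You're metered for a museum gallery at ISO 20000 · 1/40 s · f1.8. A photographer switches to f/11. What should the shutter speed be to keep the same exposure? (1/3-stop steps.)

Aperture: f/1.8 → f/2 → f/2.2 → f/2.5 → f/2.8 → f/3.2 → f/3.5 → f/4 → f/4.5 → f/5 → f/5.6 → f/6.3 → f/7.1 → f/8 → f/9 → f/10 → f/11 — 5 1/3 stops smaller aperture (darker).
Need 5 1/3 stops brighter from the shutter speed: 1/40 → 1/30 → 1/25 → 1/20 → 1/15 → 1/13 → 1/10 → 1/8 → 1/6 → 1/5 → 1/4 → 0.3 → 0.4 → 0.5 → 0.6 → 0.8 → 1.

1 s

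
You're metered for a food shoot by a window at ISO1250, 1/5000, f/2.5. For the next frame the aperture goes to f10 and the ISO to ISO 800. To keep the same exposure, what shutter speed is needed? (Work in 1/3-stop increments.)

Aperture: f/2.5 → f/2.8 → f/3.2 → f/3.5 → f/4 → f/4.5 → f/5 → f/5.6 → f/6.3 → f/7.1 → f/8 → f/9 → f/10 — 4 stops stopped down (darker).
ISO: 1250 → 1000 → 800 — 2/3 stop dropped (darker).
Net change so far: 4 2/3 stops darker. Offset with the shutter speed: 1/5000 → 1/4000 → 1/3200 → 1/2500 → 1/2000 → 1/1600 → 1/1250 → 1/1000 → 1/800 → 1/640 → 1/500 → 1/400 → 1/320 → 1/250 → 1/200.

1/200s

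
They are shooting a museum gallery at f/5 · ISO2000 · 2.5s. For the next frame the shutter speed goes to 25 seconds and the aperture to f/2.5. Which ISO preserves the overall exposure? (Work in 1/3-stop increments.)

Shutter speed: 2.5 → 3.2 → 4 → 5 → 6 → 8 → 10 → 13 → 15 → 20 → 25 — 3 1/3 stops longer (brighter).
Aperture: f/5 → f/4.5 → f/4 → f/3.5 → f/3.2 → f/2.8 → f/2.5 — 2 stops opened up (brighter).
Net change so far: 5 1/3 stops brighter. Offset with the ISO: 2000 → 1600 → 1250 → 1000 → 800 → 640 → 500 → 400 → 320 → 250 → 200 → 160 → 125 → 100 → 80 → 64 → 50.

ISO 50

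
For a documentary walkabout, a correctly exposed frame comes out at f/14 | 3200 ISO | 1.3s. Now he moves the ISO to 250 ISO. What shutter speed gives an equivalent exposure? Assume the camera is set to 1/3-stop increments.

15 s

ISO: 3200 → 2500 → 2000 → 1600 → 1250 → 1000 → 800 → 640 → 500 → 400 → 320 → 250 — 3 2/3 stops lower (darker).
Need 3 2/3 stops brighter from the shutter speed: 1.3 → 1.6 → 2 → 2.5 → 3.2 → 4 → 5 → 6 → 8 → 10 → 13 → 15.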